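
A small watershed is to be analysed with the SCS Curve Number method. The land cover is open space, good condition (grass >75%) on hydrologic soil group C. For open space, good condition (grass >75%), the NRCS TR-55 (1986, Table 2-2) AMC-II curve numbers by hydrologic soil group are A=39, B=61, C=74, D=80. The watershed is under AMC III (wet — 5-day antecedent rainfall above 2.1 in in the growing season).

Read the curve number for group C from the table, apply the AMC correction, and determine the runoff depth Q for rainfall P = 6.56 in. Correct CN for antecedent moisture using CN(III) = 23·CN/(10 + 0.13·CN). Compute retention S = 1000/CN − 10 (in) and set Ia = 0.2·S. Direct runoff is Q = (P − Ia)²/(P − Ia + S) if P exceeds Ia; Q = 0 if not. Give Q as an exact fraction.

NRCS table: open space, good condition (grass >75%), soil group C → CN(II) = 74
Wet (AMC III): CN(III) = 23·74/(10 + 0.13·74) = 1702/(981/50) = 85100/981 ≈ 86.748
Retention S: 1000/CN − 10 with CN=86.748 → S = 1300/851 ≈ 1.528 in
Ia = 0.2S: 0.2·1.528 = 0.306 in (exactly 260/851)
P − Ia = 6.560 − 0.306 = 133064/21275 ≈ 6.254 in (> 0, runoff occurs)
Q = (133064/21275)²/((133064/21275) + 1300/851) = (17706028096/452625625)/(165564/21275) = 4426507024/880593525 in ≈ 5.027 in

Q = 4426507024/880593525 in ≈ 5.027 in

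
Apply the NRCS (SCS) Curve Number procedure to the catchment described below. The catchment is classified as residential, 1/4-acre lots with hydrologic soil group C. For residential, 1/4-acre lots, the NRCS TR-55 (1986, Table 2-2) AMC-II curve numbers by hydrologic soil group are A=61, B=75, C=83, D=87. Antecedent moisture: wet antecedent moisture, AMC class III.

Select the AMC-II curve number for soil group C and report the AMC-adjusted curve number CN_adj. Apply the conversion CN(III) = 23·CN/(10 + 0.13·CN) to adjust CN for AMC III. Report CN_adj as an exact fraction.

NRCS table: residential, 1/4-acre lots, soil group C → CN(II) = 83
Wet (AMC III): CN(III) = 23·83/(10 + 0.13·83) = 1909/(2079/100) = 190900/2079 ≈ 91.823

CN_adj = 190900/2079 ≈ 91.823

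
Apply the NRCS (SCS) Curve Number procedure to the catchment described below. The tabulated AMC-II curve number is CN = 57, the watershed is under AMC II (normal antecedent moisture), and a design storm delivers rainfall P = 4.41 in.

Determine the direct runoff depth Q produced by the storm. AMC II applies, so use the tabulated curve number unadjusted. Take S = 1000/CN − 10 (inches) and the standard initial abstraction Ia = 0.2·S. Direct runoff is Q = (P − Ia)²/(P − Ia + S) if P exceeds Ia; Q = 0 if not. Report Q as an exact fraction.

AMC II — tabulated CN = 57 applies directly.
Retention S: 1000/CN − 10 with CN=57.000 → S = 430/57 ≈ 7.544 in
Initial abstraction Ia = S/5 = (430/57)/5 = 86/57 ≈ 1.509 in
Since P=4.410 > Ia=1.509: effective rainfall P−Ia = 16537/5700 in
Q: (16537/5700)² ÷ (59537/5700) = 273472369/339360900 in (≈ 0.806 in)

Q = 273472369/339360900 in ≈ 0.806 in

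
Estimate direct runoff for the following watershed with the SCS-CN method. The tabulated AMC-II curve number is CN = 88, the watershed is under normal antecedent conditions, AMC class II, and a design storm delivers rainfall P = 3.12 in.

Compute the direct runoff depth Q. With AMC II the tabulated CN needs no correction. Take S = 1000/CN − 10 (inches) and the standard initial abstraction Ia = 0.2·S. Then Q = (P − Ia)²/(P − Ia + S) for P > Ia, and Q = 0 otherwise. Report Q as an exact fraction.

Q = 204363/106150 in ≈ 1.925 in

AMC II — tabulated CN = 88 applies directly.
Max retention: S = 1000/88 − 10 = 15/11 in (≈ 1.364 in)
Ia = 0.2·(15/11) = 3/11 in ≈ 0.273 in
P − Ia = 3.120 − 0.273 = 783/275 ≈ 2.847 in (> 0, runoff occurs)
Runoff Q = (P−Ia)²/(P−Ia+S) = (2.847)²/(2.847+1.364) = 204363/106150 ≈ 1.925 in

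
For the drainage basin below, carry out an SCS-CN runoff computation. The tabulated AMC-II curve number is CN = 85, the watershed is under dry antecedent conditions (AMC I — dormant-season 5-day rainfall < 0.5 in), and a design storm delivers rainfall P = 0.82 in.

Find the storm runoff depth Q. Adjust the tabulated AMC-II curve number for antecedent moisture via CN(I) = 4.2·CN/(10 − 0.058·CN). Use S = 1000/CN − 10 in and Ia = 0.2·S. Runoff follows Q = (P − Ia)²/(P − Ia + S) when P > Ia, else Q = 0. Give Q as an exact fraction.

Adjust CN=85 to AMC I: 4.2·85/(10 − 0.058·85) → 357 ÷ (507/100) = 11900/169 ≈ 70.414
S = 1000/(11900/169) − 10 = 500/119 in ≈ 4.202 in
Ia = 0.2S: 0.2·4.202 = 0.840 in (exactly 100/119)
P = 0.820 ≤ Ia = 0.840 in: entire storm abstracted, Q = 0.

Q = 0 in ≈ 0.000 in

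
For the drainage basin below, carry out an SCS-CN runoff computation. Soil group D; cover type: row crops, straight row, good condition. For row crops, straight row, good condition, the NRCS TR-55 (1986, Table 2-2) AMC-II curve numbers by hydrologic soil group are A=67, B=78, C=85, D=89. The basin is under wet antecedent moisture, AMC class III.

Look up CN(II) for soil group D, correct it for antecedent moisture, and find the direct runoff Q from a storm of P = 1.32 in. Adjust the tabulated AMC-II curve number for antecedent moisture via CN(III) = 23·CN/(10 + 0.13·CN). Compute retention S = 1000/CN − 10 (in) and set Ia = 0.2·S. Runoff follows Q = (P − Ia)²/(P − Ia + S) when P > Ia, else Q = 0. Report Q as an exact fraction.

Q = 350029691/416615675 in ≈ 0.840 in

NRCS table: row crops, straight row, good condition, soil group D → CN(II) = 89
CN(III) from CN(II)=89: (23·89)/(10 + 0.13·89) = 204700/2157 ≈ 94.900
Max retention: S = 1000/(204700/2157) − 10 = 1100/2047 in (≈ 0.537 in)
Ia = 0.2·(1100/2047) = 220/2047 in ≈ 0.107 in
P − Ia = 1.320 − 0.107 = 62051/51175 ≈ 1.213 in (> 0, runoff occurs)
Q = (62051/51175)²/((62051/51175) + 1100/2047) = (3850326601/2618880625)/(89551/51175) = 350029691/416615675 in ≈ 0.840 in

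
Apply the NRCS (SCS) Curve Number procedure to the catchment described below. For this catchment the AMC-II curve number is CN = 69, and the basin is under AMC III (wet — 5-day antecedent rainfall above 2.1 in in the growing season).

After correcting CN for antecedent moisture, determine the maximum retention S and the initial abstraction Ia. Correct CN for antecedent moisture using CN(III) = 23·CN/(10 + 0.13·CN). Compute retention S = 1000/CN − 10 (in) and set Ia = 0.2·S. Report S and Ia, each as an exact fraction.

S = 3100/1587 in ≈ 1.953 in; Ia = 620/1587 in ≈ 0.391 in

Wet (AMC III): CN(III) = 23·69/(10 + 0.13·69) = 1587/(1897/100) = 158700/1897 ≈ 83.658
S = 1000/(158700/1897) − 10 = 3100/1587 in ≈ 1.953 in
Ia = 0.2·(3100/1587) = 620/1587 in ≈ 0.391 in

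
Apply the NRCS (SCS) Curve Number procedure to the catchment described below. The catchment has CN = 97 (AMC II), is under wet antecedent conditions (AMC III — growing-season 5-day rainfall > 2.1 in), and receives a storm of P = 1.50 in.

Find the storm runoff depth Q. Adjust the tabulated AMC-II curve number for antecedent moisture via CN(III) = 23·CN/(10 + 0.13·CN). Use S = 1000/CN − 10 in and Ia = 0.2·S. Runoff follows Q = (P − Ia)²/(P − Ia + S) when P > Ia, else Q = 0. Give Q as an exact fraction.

Q = 4800481/3556214 in ≈ 1.350 in

CN(III) from CN(II)=97: (23·97)/(10 + 0.13·97) = 223100/2261 ≈ 98.673
S = 1000/(223100/2261) − 10 = 300/2231 in ≈ 0.134 in
Ia = 0.2·(300/2231) = 60/2231 in ≈ 0.027 in
Since P=1.500 > Ia=0.027: effective rainfall P−Ia = 6573/4462 in
Q = (6573/4462)²/((6573/4462) + 300/2231) = (43204329/19909444)/(7173/4462) = 4800481/3556214 in ≈ 1.350 in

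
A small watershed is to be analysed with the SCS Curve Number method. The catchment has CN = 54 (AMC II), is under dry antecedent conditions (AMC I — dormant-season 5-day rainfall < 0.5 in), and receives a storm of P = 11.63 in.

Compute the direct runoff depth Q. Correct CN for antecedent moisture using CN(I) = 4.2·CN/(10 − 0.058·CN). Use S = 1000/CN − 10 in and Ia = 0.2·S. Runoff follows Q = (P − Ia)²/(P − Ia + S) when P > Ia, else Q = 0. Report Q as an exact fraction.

Q = 184402395241/89553170700 in ≈ 2.059 in

CN(I) from CN(II)=54: (4.2·54)/(10 − 0.058·54) = 56700/1717 ≈ 33.023
Retention S: 1000/CN − 10 with CN=33.023 → S = 11500/567 ≈ 20.282 in
Ia = 0.2S: 0.2·20.282 = 4.056 in (exactly 2300/567)
P − Ia = 11.630 − 4.056 = 429421/56700 ≈ 7.574 in (> 0, runoff occurs)
Q = (429421/56700)²/((429421/56700) + 11500/567) = (184402395241/3214890000)/(1579421/56700) = 184402395241/89553170700 in ≈ 2.059 in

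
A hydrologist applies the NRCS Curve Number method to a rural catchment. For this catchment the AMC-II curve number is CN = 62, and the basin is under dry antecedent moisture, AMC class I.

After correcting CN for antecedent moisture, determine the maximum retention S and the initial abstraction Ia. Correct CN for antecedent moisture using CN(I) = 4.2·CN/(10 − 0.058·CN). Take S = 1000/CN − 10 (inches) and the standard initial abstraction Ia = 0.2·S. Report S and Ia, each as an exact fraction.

Adjust CN=62 to AMC I: 4.2·62/(10 − 0.058·62) → (1302/5) ÷ (1601/250) = 65100/1601 ≈ 40.662
Retention S: 1000/CN − 10 with CN=40.662 → S = 9500/651 ≈ 14.593 in
Initial abstraction Ia = S/5 = (9500/651)/5 = 1900/651 ≈ 2.919 in

S = 9500/651 in ≈ 14.593 in; Ia = 1900/651 in ≈ 2.919 in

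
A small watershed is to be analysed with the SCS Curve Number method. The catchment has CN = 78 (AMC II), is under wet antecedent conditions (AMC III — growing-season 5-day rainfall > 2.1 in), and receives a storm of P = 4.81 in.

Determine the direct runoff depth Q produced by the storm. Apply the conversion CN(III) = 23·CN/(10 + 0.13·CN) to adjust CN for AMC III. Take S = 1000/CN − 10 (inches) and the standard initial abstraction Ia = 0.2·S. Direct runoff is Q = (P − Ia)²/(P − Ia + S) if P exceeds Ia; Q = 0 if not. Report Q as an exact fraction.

Q = 167655034849/46595292900 in ≈ 3.598 in

Adjust CN=78 to AMC III: 23·78/(10 + 0.13·78) → 1794 ÷ (1007/50) = 89700/1007 ≈ 89.076
Max retention: S = 1000/(89700/1007) − 10 = 1100/897 in (≈ 1.226 in)
Initial abstraction Ia = S/5 = (1100/897)/5 = 220/897 ≈ 0.245 in
P − Ia = 4.810 − 0.245 = 409457/89700 ≈ 4.565 in (> 0, runoff occurs)
Q = (409457/89700)²/((409457/89700) + 1100/897) = (167655034849/8046090000)/(519457/89700) = 167655034849/46595292900 in ≈ 3.598 in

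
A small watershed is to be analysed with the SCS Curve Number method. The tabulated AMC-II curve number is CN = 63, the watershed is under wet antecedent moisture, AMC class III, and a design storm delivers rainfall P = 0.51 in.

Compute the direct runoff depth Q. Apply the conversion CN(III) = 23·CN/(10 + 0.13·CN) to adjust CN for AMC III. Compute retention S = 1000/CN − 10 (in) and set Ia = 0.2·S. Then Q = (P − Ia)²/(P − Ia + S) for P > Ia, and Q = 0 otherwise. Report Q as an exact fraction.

Q = 0 in ≈ 0.000 in

CN(III) from CN(II)=63: (23·63)/(10 + 0.13·63) = 144900/1819 ≈ 79.659
Retention S: 1000/CN − 10 with CN=79.659 → S = 3700/1449 ≈ 2.553 in
Initial abstraction Ia = S/5 = (3700/1449)/5 = 740/1449 ≈ 0.511 in
P = 0.510 ≤ Ia = 0.511 in: entire storm abstracted, Q = 0.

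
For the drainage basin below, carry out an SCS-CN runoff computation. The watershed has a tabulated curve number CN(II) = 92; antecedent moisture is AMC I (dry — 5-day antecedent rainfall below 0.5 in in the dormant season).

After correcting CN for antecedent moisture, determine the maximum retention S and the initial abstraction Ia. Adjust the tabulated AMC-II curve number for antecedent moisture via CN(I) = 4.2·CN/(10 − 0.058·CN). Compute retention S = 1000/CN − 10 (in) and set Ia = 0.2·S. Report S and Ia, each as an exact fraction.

S = 1000/483 in ≈ 2.070 in; Ia = 200/483 in ≈ 0.414 in

Dry (AMC I): CN(I) = 4.2·92/(10 − 0.058·92) = (1932/5)/(583/125) = 48300/583 ≈ 82.847
Max retention: S = 1000/(48300/583) − 10 = 1000/483 in (≈ 2.070 in)
Ia = 0.2S: 0.2·2.070 = 0.414 in (exactly 200/483)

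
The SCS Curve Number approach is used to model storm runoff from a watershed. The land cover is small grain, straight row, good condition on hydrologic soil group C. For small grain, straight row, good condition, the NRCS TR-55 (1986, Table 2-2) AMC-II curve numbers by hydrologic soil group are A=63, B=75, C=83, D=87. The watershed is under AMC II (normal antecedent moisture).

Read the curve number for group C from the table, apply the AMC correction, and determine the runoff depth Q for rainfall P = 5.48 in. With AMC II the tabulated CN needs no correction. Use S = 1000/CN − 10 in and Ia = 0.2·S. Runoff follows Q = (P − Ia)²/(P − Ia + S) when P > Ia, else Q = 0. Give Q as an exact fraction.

NRCS table: small grain, straight row, good condition, soil group C → CN(II) = 83
CN(II) = 83; AMC II needs no correction.
S = 1000/83 − 10 = 170/83 in ≈ 2.048 in
Initial abstraction Ia = S/5 = (170/83)/5 = 34/83 ≈ 0.410 in
Excess rainfall: 5.480 − 0.410 = 5.070 in; P > Ia so Q > 0
Runoff Q = (P−Ia)²/(P−Ia+S) = (5.070)²/(5.070+2.048) = 110691441/30649825 ≈ 3.611 in

Q = 110691441/30649825 in ≈ 3.611 in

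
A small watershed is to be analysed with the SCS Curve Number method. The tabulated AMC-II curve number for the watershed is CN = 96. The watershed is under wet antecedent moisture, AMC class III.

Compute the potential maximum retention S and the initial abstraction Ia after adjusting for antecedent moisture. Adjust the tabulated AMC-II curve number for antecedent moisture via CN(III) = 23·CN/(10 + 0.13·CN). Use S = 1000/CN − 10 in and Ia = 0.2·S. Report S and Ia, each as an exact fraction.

CN(III) from CN(II)=96: (23·96)/(10 + 0.13·96) = 27600/281 ≈ 98.221
S = 1000/(27600/281) − 10 = 25/138 in ≈ 0.181 in
Ia = 0.2·(25/138) = 5/138 in ≈ 0.036 in

S = 25/138 in ≈ 0.181 in; Ia = 5/138 in ≈ 0.036 in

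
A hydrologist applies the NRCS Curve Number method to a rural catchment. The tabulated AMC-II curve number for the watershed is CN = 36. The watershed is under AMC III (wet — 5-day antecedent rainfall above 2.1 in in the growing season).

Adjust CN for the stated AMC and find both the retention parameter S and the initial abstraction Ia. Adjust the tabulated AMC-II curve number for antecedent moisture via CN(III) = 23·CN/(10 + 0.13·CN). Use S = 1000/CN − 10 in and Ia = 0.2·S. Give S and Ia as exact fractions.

Adjust CN=36 to AMC III: 23·36/(10 + 0.13·36) → 828 ÷ (367/25) = 20700/367 ≈ 56.403
Retention S: 1000/CN − 10 with CN=56.403 → S = 1600/207 ≈ 7.729 in
Initial abstraction Ia = S/5 = (1600/207)/5 = 320/207 ≈ 1.546 in

S = 1600/207 in ≈ 7.729 in; Ia = 320/207 in ≈ 1.546 in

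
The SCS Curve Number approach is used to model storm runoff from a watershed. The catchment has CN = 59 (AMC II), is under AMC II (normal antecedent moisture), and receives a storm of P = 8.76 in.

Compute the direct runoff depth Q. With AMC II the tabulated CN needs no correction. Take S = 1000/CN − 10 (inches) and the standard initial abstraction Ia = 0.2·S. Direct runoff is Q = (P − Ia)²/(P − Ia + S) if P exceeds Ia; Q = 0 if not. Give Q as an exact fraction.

AMC II — tabulated CN = 59 applies directly.
Retention S: 1000/CN − 10 with CN=59.000 → S = 410/59 ≈ 6.949 in
Initial abstraction Ia = S/5 = (410/59)/5 = 82/59 ≈ 1.390 in
Since P=8.760 > Ia=1.390: effective rainfall P−Ia = 10871/1475 in
Runoff Q = (P−Ia)²/(P−Ia+S) = (7.370)²/(7.370+6.949) = 118178641/31153475 ≈ 3.793 in

Q = 118178641/31153475 in ≈ 3.793 in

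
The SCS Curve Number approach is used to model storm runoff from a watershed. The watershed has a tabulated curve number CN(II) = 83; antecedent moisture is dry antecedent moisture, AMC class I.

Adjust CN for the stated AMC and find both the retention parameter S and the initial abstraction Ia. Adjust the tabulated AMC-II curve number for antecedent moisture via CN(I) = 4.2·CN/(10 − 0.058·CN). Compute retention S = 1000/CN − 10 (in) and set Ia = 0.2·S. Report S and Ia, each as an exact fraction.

CN(I) from CN(II)=83: (4.2·83)/(10 − 0.058·83) = 174300/2593 ≈ 67.219
Retention S: 1000/CN − 10 with CN=67.219 → S = 8500/1743 ≈ 4.877 in
Initial abstraction Ia = S/5 = (8500/1743)/5 = 1700/1743 ≈ 0.975 in

S = 8500/1743 in ≈ 4.877 in; Ia = 1700/1743 in ≈ 0.975 in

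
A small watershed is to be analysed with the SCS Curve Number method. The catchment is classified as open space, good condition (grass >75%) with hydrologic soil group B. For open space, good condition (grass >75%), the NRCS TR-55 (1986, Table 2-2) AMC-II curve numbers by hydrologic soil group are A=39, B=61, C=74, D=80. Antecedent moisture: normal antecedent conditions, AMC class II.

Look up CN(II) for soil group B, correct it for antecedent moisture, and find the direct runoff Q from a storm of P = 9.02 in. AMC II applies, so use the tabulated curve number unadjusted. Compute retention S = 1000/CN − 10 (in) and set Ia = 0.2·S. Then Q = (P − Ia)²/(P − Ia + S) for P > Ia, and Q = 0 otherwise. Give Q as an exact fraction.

NRCS table: open space, good condition (grass >75%), soil group B → CN(II) = 61
CN(II) = 61; AMC II needs no correction.
Retention S: 1000/CN − 10 with CN=61.000 → S = 390/61 ≈ 6.393 in
Initial abstraction Ia = S/5 = (390/61)/5 = 78/61 ≈ 1.279 in
P − Ia = 9.020 − 1.279 = 23611/3050 ≈ 7.741 in (> 0, runoff occurs)
Runoff Q = (P−Ia)²/(P−Ia+S) = (7.741)²/(7.741+6.393) = 557479321/131488550 ≈ 4.240 in

Q = 557479321/131488550 in ≈ 4.240 in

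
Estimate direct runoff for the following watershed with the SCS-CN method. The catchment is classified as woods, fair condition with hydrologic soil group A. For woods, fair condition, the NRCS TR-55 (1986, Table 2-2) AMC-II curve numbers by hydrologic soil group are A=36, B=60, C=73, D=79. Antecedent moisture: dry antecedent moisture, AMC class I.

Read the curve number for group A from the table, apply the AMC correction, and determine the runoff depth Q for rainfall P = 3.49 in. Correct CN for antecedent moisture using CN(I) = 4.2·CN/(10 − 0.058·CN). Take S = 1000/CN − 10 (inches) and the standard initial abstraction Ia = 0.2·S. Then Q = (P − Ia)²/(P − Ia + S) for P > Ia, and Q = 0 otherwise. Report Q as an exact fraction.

NRCS table: woods, fair condition, soil group A → CN(II) = 36
CN(I) from CN(II)=36: (4.2·36)/(10 − 0.058·36) = 18900/989 ≈ 19.110
Max retention: S = 1000/(18900/989) − 10 = 8000/189 in (≈ 42.328 in)
Ia = 0.2S: 0.2·42.328 = 8.466 in (exactly 1600/189)
P = 3.490 ≤ Ia = 8.466 in: entire storm abstracted, Q = 0.

Q = 0 in ≈ 0.000 in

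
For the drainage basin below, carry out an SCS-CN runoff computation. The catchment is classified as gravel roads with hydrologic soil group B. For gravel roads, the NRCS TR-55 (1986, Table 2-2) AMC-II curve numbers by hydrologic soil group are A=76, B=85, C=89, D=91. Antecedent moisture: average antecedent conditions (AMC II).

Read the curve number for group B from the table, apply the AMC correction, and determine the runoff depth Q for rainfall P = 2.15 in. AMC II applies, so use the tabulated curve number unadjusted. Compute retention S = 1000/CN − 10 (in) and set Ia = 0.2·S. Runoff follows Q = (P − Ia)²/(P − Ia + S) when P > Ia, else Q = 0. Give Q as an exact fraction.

NRCS table: gravel roads, soil group B → CN(II) = 85
AMC II — tabulated CN = 85 applies directly.
S = 1000/85 − 10 = 30/17 in ≈ 1.765 in
Ia = 0.2·(30/17) = 6/17 in ≈ 0.353 in
Excess rainfall: 2.150 − 0.353 = 1.797 in; P > Ia so Q > 0
Q = (611/340)²/((611/340) + 30/17) = (373321/115600)/(1211/340) = 373321/411740 in ≈ 0.907 in

Q = 373321/411740 in ≈ 0.907 in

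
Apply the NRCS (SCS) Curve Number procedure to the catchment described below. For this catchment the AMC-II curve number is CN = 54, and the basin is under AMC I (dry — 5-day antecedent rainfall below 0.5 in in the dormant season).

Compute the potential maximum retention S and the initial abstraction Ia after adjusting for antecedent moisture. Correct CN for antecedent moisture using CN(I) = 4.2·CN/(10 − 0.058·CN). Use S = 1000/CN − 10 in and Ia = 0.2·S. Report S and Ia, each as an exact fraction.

S = 11500/567 in ≈ 20.282 in; Ia = 2300/567 in ≈ 4.056 in

Dry (AMC I): CN(I) = 4.2·54/(10 − 0.058·54) = (1134/5)/(1717/250) = 56700/1717 ≈ 33.023
S = 1000/(56700/1717) − 10 = 11500/567 in ≈ 20.282 in
Ia = 0.2S: 0.2·20.282 = 4.056 in (exactly 2300/567)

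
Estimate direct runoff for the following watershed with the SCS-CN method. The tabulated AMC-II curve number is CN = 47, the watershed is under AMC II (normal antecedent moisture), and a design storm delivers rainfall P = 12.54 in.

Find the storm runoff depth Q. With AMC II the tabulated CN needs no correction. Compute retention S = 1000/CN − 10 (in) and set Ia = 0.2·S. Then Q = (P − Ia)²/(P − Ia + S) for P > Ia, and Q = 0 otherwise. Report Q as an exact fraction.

Q = 584140561/119072150 in ≈ 4.906 in

Average conditions: CN = 47 (no AMC adjustment).
Max retention: S = 1000/47 − 10 = 530/47 in (≈ 11.277 in)
Ia = 0.2·(530/47) = 106/47 in ≈ 2.255 in
Since P=12.540 > Ia=2.255: effective rainfall P−Ia = 24169/2350 in
Runoff Q = (P−Ia)²/(P−Ia+S) = (10.285)²/(10.285+11.277) = 584140561/119072150 ≈ 4.906 in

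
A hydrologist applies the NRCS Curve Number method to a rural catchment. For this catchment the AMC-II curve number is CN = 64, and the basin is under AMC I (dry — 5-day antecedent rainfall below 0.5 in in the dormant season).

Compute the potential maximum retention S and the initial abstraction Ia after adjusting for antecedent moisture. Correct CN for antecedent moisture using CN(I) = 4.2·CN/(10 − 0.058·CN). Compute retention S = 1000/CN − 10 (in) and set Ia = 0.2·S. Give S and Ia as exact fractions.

Adjust CN=64 to AMC I: 4.2·64/(10 − 0.058·64) → (1344/5) ÷ (786/125) = 5600/131 ≈ 42.748
Retention S: 1000/CN − 10 with CN=42.748 → S = 375/28 ≈ 13.393 in
Ia = 0.2S: 0.2·13.393 = 2.679 in (exactly 75/28)

S = 375/28 in ≈ 13.393 in; Ia = 75/28 in ≈ 2.679 in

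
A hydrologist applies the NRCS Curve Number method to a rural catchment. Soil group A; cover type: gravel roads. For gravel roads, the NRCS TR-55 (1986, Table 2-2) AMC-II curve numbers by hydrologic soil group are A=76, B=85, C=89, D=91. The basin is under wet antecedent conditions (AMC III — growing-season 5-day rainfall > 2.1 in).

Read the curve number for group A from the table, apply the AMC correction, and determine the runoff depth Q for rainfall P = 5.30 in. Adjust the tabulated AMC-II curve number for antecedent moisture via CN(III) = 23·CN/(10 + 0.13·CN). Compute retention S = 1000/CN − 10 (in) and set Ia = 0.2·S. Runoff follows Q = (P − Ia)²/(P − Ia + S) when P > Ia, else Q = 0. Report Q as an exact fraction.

Q = 482285521/122189570 in ≈ 3.947 in

NRCS table: gravel roads, soil group A → CN(II) = 76
CN(III) from CN(II)=76: (23·76)/(10 + 0.13·76) = 43700/497 ≈ 87.928
S = 1000/(43700/497) − 10 = 600/437 in ≈ 1.373 in
Ia = 0.2S: 0.2·1.373 = 0.275 in (exactly 120/437)
P − Ia = 5.300 − 0.275 = 21961/4370 ≈ 5.025 in (> 0, runoff occurs)
Q = (21961/4370)²/((21961/4370) + 600/437) = (482285521/19096900)/(27961/4370) = 482285521/122189570 in ≈ 3.947 in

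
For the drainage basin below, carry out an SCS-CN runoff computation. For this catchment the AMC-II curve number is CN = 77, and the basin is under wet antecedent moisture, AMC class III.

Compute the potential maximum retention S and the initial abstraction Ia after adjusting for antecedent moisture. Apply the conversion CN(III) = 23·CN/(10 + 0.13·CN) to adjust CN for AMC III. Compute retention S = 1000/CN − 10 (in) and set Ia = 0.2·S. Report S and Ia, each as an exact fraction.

S = 100/77 in ≈ 1.299 in; Ia = 20/77 in ≈ 0.260 in

Adjust CN=77 to AMC III: 23·77/(10 + 0.13·77) → 1771 ÷ (2001/100) = 7700/87 ≈ 88.506
S = 1000/(7700/87) − 10 = 100/77 in ≈ 1.299 in
Ia = 0.2·(100/77) = 20/77 in ≈ 0.260 in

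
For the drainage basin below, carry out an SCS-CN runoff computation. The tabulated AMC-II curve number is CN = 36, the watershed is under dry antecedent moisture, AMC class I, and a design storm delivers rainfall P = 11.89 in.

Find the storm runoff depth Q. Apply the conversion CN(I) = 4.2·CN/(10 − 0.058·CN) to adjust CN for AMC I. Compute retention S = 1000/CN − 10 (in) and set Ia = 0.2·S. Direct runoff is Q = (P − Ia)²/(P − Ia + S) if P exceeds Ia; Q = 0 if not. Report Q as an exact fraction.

Q = 4188807841/16343226900 in ≈ 0.256 in

Dry (AMC I): CN(I) = 4.2·36/(10 − 0.058·36) = (756/5)/(989/125) = 18900/989 ≈ 19.110
Retention S: 1000/CN − 10 with CN=19.110 → S = 8000/189 ≈ 42.328 in
Ia = 0.2·(8000/189) = 1600/189 in ≈ 8.466 in
P − Ia = 11.890 − 8.466 = 64721/18900 ≈ 3.424 in (> 0, runoff occurs)
Runoff Q = (P−Ia)²/(P−Ia+S) = (3.424)²/(3.424+42.328) = 4188807841/16343226900 ≈ 0.256 in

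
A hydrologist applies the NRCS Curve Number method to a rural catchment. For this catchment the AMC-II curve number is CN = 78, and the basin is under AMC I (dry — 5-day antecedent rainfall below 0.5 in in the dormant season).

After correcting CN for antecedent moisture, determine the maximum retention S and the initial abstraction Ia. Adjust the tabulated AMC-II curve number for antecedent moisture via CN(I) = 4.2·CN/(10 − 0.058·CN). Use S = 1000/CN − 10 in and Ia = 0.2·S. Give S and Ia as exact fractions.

S = 5500/819 in ≈ 6.716 in; Ia = 1100/819 in ≈ 1.343 in

CN(I) from CN(II)=78: (4.2·78)/(10 − 0.058·78) = 81900/1369 ≈ 59.825
Retention S: 1000/CN − 10 with CN=59.825 → S = 5500/819 ≈ 6.716 in
Ia = 0.2·(5500/819) = 1100/819 in ≈ 1.343 in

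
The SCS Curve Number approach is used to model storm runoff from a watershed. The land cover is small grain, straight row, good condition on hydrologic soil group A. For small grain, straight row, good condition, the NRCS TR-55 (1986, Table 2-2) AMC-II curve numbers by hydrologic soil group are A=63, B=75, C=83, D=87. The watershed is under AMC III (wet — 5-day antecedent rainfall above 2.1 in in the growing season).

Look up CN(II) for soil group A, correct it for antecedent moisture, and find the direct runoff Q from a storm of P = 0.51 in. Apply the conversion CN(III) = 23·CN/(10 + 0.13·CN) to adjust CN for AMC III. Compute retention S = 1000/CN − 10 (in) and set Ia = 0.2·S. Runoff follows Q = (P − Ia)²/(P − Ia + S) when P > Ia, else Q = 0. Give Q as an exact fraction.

Q = 0 in ≈ 0.000 in

NRCS table: small grain, straight row, good condition, soil group A → CN(II) = 63
CN(III) from CN(II)=63: (23·63)/(10 + 0.13·63) = 144900/1819 ≈ 79.659
Retention S: 1000/CN − 10 with CN=79.659 → S = 3700/1449 ≈ 2.553 in
Ia = 0.2·(3700/1449) = 740/1449 in ≈ 0.511 in
P = 0.510 ≤ Ia = 0.511 in: entire storm abstracted, Q = 0.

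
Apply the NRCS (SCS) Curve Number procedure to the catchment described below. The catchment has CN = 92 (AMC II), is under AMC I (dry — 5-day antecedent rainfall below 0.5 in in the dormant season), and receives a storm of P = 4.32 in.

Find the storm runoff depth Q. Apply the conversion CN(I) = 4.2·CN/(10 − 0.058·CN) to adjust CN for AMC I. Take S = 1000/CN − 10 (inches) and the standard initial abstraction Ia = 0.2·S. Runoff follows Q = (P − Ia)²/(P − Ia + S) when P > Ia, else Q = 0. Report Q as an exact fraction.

CN(I) from CN(II)=92: (4.2·92)/(10 − 0.058·92) = 48300/583 ≈ 82.847
Retention S: 1000/CN − 10 with CN=82.847 → S = 1000/483 ≈ 2.070 in
Ia = 0.2S: 0.2·2.070 = 0.414 in (exactly 200/483)
Since P=4.320 > Ia=0.414: effective rainfall P−Ia = 47164/12075 in
Q = (47164/12075)²/((47164/12075) + 1000/483) = (2224442896/145805625)/(72164/12075) = 556110724/217845075 in ≈ 2.553 in

Q = 556110724/217845075 in ≈ 2.553 in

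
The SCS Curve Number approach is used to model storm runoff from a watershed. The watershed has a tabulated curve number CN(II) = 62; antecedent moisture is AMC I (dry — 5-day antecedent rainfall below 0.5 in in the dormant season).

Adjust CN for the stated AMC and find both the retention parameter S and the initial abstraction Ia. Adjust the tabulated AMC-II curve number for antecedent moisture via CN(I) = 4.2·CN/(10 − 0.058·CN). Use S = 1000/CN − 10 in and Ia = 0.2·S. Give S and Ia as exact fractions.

S = 9500/651 in ≈ 14.593 in; Ia = 1900/651 in ≈ 2.919 in

Adjust CN=62 to AMC I: 4.2·62/(10 − 0.058·62) → (1302/5) ÷ (1601/250) = 65100/1601 ≈ 40.662
Max retention: S = 1000/(65100/1601) − 10 = 9500/651 in (≈ 14.593 in)
Initial abstraction Ia = S/5 = (9500/651)/5 = 1900/651 ≈ 2.919 in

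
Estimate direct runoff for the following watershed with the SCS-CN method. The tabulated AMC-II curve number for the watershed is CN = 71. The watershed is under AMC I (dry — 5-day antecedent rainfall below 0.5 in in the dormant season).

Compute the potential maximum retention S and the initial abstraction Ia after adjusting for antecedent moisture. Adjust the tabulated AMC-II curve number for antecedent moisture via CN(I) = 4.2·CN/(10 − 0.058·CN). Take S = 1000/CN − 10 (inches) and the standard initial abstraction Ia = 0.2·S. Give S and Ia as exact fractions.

S = 14500/1491 in ≈ 9.725 in; Ia = 2900/1491 in ≈ 1.945 in

Adjust CN=71 to AMC I: 4.2·71/(10 − 0.058·71) → (1491/5) ÷ (2941/500) = 149100/2941 ≈ 50.697
Max retention: S = 1000/(149100/2941) − 10 = 14500/1491 in (≈ 9.725 in)
Ia = 0.2S: 0.2·9.725 = 1.945 in (exactly 2900/1491)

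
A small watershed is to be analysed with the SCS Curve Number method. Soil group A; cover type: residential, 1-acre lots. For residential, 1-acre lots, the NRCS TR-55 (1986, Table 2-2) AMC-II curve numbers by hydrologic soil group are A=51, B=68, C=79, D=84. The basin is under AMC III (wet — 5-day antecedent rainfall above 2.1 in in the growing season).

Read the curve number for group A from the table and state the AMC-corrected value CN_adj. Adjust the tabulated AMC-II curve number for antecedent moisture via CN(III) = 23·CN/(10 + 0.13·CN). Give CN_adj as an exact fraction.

CN_adj = 117300/1663 ≈ 70.535

NRCS table: residential, 1-acre lots, soil group A → CN(II) = 51
CN(III) from CN(II)=51: (23·51)/(10 + 0.13·51) = 117300/1663 ≈ 70.535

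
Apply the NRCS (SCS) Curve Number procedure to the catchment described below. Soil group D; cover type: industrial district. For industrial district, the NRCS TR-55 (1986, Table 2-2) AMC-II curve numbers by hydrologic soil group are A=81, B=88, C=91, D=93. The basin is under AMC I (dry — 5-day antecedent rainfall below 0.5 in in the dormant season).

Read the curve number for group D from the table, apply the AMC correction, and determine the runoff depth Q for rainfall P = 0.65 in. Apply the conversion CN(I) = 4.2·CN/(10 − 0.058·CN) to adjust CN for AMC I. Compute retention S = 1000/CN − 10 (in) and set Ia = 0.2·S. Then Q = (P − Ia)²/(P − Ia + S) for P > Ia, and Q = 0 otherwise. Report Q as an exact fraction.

NRCS table: industrial district, soil group D → CN(II) = 93
Dry (AMC I): CN(I) = 4.2·93/(10 − 0.058·93) = (1953/5)/(2303/500) = 27900/329 ≈ 84.802
Max retention: S = 1000/(27900/329) − 10 = 500/279 in (≈ 1.792 in)
Initial abstraction Ia = S/5 = (500/279)/5 = 100/279 ≈ 0.358 in
Excess rainfall: 0.650 − 0.358 = 0.292 in; P > Ia so Q > 0
Runoff Q = (P−Ia)²/(P−Ia+S) = (0.292)²/(0.292+1.792) = 2647129/64878660 ≈ 0.041 in

Q = 2647129/64878660 in ≈ 0.041 in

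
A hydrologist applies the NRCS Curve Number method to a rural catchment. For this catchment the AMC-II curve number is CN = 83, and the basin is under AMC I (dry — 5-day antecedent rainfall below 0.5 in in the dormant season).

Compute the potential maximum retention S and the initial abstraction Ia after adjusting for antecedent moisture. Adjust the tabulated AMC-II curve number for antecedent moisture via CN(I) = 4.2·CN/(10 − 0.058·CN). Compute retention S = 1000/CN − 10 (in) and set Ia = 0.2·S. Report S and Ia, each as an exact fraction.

Adjust CN=83 to AMC I: 4.2·83/(10 − 0.058·83) → (1743/5) ÷ (2593/500) = 174300/2593 ≈ 67.219
Max retention: S = 1000/(174300/2593) − 10 = 8500/1743 in (≈ 4.877 in)
Ia = 0.2·(8500/1743) = 1700/1743 in ≈ 0.975 in

S = 8500/1743 in ≈ 4.877 in; Ia = 1700/1743 in ≈ 0.975 in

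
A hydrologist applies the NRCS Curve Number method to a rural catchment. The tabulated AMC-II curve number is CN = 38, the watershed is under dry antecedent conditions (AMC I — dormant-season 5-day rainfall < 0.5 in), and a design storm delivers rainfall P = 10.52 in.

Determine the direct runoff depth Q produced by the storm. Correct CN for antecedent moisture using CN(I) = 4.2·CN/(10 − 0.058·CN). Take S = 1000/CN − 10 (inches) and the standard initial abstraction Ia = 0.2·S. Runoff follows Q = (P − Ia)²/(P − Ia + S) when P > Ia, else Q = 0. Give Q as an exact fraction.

Q = 752788969/4138996575 in ≈ 0.182 in

Dry (AMC I): CN(I) = 4.2·38/(10 − 0.058·38) = (798/5)/(1949/250) = 39900/1949 ≈ 20.472
Retention S: 1000/CN − 10 with CN=20.472 → S = 15500/399 ≈ 38.847 in
Ia = 0.2S: 0.2·38.847 = 7.769 in (exactly 3100/399)
Since P=10.520 > Ia=7.769: effective rainfall P−Ia = 27437/9975 in
Q = (27437/9975)²/((27437/9975) + 15500/399) = (752788969/99500625)/(414937/9975) = 752788969/4138996575 in ≈ 0.182 in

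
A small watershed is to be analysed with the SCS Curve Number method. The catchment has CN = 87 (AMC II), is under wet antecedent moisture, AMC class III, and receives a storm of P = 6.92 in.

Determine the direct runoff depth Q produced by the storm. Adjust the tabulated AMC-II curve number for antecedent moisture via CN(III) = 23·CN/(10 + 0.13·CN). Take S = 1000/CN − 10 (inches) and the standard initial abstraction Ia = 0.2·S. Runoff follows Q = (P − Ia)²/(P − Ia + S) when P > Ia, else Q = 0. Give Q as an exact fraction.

CN(III) from CN(II)=87: (23·87)/(10 + 0.13·87) = 200100/2131 ≈ 93.900
Max retention: S = 1000/(200100/2131) − 10 = 1300/2001 in (≈ 0.650 in)
Ia = 0.2·(1300/2001) = 260/2001 in ≈ 0.130 in
P − Ia = 6.920 − 0.130 = 339673/50025 ≈ 6.790 in (> 0, runoff occurs)
Q: (339673/50025)² ÷ (372173/50025) = 115377746929/18617954325 in (≈ 6.197 in)

Q = 115377746929/18617954325 in ≈ 6.197 in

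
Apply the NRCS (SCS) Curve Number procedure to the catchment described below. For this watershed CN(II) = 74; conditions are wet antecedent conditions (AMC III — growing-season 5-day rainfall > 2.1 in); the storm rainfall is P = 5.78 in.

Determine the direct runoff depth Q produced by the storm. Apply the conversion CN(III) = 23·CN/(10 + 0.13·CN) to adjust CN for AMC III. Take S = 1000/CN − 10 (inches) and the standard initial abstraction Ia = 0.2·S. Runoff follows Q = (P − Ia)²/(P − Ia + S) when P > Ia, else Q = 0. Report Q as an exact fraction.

Adjust CN=74 to AMC III: 23·74/(10 + 0.13·74) → 1702 ÷ (981/50) = 85100/981 ≈ 86.748
S = 1000/(85100/981) − 10 = 1300/851 in ≈ 1.528 in
Initial abstraction Ia = S/5 = (1300/851)/5 = 260/851 ≈ 0.306 in
P − Ia = 5.780 − 0.306 = 232939/42550 ≈ 5.474 in (> 0, runoff occurs)
Q = (232939/42550)²/((232939/42550) + 1300/851) = (54260577721/1810502500)/(297939/42550) = 54260577721/12677304450 in ≈ 4.280 in

Q = 54260577721/12677304450 in ≈ 4.280 in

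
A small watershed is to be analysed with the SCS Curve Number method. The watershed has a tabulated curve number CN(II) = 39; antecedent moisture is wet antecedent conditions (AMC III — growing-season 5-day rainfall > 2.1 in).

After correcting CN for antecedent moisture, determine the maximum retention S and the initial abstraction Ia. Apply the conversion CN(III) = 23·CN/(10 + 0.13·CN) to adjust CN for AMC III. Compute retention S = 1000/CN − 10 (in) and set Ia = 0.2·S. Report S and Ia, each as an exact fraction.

Wet (AMC III): CN(III) = 23·39/(10 + 0.13·39) = 897/(1507/100) = 89700/1507 ≈ 59.522
Max retention: S = 1000/(89700/1507) − 10 = 6100/897 in (≈ 6.800 in)
Ia = 0.2S: 0.2·6.800 = 1.360 in (exactly 1220/897)

S = 6100/897 in ≈ 6.800 in; Ia = 1220/897 in ≈ 1.360 in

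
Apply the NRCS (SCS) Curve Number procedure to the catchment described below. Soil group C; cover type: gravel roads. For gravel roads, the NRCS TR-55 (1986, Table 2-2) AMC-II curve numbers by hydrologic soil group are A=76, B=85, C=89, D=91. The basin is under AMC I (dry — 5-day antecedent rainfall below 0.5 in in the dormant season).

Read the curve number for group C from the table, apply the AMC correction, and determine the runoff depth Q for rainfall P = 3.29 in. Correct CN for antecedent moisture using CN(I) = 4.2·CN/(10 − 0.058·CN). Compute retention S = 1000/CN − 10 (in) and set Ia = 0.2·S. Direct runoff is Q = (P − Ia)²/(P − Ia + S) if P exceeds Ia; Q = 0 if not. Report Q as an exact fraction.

Q = 254925019801/197160996900 in ≈ 1.293 in

NRCS table: gravel roads, soil group C → CN(II) = 89
Adjust CN=89 to AMC I: 4.2·89/(10 − 0.058·89) → (1869/5) ÷ (2419/500) = 186900/2419 ≈ 77.263
S = 1000/(186900/2419) − 10 = 5500/1869 in ≈ 2.943 in
Initial abstraction Ia = S/5 = (5500/1869)/5 = 1100/1869 ≈ 0.589 in
Excess rainfall: 3.290 − 0.589 = 2.701 in; P > Ia so Q > 0
Runoff Q = (P−Ia)²/(P−Ia+S) = (2.701)²/(2.701+2.943) = 254925019801/197160996900 ≈ 1.293 in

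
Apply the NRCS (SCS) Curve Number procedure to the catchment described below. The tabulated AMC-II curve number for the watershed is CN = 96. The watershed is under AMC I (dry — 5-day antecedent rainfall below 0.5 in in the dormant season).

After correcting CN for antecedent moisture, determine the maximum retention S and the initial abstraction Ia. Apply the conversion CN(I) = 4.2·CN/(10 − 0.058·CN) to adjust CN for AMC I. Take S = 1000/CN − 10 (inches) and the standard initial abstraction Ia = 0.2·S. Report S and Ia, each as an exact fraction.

Adjust CN=96 to AMC I: 4.2·96/(10 − 0.058·96) → (2016/5) ÷ (554/125) = 25200/277 ≈ 90.975
Retention S: 1000/CN − 10 with CN=90.975 → S = 125/126 ≈ 0.992 in
Ia = 0.2S: 0.2·0.992 = 0.198 in (exactly 25/126)

S = 125/126 in ≈ 0.992 in; Ia = 25/126 in ≈ 0.198 in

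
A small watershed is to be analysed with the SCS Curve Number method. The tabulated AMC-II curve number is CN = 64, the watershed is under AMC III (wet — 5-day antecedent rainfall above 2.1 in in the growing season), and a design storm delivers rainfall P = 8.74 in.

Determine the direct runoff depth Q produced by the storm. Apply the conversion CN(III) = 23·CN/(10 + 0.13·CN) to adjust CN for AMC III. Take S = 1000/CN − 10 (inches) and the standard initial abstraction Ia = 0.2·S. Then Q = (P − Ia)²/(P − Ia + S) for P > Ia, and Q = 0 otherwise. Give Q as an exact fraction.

Q = 360126529/56584600 in ≈ 6.364 in

CN(III) from CN(II)=64: (23·64)/(10 + 0.13·64) = 18400/229 ≈ 80.349
Retention S: 1000/CN − 10 with CN=80.349 → S = 225/92 ≈ 2.446 in
Ia = 0.2S: 0.2·2.446 = 0.489 in (exactly 45/92)
Excess rainfall: 8.740 − 0.489 = 8.251 in; P > Ia so Q > 0
Q: (18977/2300)² ÷ (12301/1150) = 360126529/56584600 in (≈ 6.364 in)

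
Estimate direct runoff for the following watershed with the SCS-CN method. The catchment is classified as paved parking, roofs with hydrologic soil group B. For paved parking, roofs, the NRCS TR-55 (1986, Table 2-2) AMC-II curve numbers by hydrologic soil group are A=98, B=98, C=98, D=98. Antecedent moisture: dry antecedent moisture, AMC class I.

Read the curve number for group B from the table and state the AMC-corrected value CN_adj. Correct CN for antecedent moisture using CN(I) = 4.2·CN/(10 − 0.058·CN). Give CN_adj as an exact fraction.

NRCS table: paved parking, roofs, soil group B → CN(II) = 98
Adjust CN=98 to AMC I: 4.2·98/(10 − 0.058·98) → (2058/5) ÷ (1079/250) = 102900/1079 ≈ 95.366

CN_adj = 102900/1079 ≈ 95.366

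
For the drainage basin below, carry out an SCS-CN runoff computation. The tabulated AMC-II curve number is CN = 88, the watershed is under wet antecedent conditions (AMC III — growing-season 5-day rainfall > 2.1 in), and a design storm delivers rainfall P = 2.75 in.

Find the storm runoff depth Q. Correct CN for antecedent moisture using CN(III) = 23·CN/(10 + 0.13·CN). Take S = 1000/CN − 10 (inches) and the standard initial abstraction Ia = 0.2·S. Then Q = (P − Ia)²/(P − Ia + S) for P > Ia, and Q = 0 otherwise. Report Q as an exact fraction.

Q = 7091569/3302156 in ≈ 2.148 in

Wet (AMC III): CN(III) = 23·88/(10 + 0.13·88) = 2024/(536/25) = 6325/67 ≈ 94.403
Max retention: S = 1000/(6325/67) − 10 = 150/253 in (≈ 0.593 in)
Ia = 0.2S: 0.2·0.593 = 0.119 in (exactly 30/253)
Excess rainfall: 2.750 − 0.119 = 2.631 in; P > Ia so Q > 0
Q: (2663/1012)² ÷ (3263/1012) = 7091569/3302156 in (≈ 2.148 in)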